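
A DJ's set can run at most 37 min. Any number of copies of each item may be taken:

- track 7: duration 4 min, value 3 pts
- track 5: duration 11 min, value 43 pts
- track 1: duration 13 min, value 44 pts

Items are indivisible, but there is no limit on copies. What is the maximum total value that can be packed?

Best value-per-unit is track 5 at 43/11; filling with it alone gives 3×43 = 129.
Optimal mix: 1×track 7 + 3×track 5 → duration 37, value 132.

132 pts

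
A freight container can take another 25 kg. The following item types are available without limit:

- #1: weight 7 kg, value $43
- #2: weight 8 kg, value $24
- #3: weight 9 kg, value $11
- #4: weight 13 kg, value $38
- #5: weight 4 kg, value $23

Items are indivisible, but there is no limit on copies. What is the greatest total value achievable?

Best value-per-unit is #1 at 43/7; filling with it alone gives 3×43 = 129.
Optimal mix: 3×#1 + 1×#5 → weight 25, value 152.

$152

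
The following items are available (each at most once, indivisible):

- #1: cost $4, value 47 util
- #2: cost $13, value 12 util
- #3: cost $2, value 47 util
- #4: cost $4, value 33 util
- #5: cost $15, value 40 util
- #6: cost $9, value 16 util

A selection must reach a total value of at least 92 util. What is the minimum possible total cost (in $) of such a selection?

Subsets with value ≥ 92, sorted by total cost:
- #1+#3: cost 6, value 94
- #1+#3+#4: cost 10, value 127
Minimum cost: 6 $.

6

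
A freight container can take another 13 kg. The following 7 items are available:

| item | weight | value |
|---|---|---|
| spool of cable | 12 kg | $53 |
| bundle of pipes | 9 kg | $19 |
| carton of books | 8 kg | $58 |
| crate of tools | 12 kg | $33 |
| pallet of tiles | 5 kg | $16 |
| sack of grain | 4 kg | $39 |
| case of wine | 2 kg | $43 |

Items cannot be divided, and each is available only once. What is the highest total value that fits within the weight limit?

Check high-value combinations within 13 kg:
- carton of books+case of wine: weight 8+2=10, value 58+43=101
- pallet of tiles+sack of grain+case of wine: weight 5+4+2=11, value 16+39+43=98
- carton of books+sack of grain: weight 8+4=12, value 58+39=97
- sack of grain+case of wine: weight 4+2=6, value 39+43=82
- carton of books+pallet of tiles: weight 8+5=13, value 58+16=74
Best: $101.

$101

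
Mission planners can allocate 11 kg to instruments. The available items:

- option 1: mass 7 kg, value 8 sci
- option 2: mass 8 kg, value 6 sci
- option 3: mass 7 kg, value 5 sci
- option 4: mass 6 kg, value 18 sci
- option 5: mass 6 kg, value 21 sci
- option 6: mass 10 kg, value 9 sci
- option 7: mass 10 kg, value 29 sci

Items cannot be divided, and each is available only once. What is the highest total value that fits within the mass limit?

29 sci

Check high-value combinations within 11 kg:
- option 7: mass 10, value 29
- option 5: mass 6, value 21
- option 4: mass 6, value 18
- option 6: mass 10, value 9
- option 1: mass 7, value 8
Best: 29 sci.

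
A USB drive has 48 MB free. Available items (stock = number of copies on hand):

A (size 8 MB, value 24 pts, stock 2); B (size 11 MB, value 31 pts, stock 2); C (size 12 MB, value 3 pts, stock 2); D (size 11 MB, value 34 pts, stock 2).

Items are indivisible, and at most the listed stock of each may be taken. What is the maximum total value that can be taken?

130 pts

Top feasible selections:
- 2×B + 2×D: size 44, value 130
- 1×A + 1×B + 2×D: size 41, value 123
Best: 130 pts.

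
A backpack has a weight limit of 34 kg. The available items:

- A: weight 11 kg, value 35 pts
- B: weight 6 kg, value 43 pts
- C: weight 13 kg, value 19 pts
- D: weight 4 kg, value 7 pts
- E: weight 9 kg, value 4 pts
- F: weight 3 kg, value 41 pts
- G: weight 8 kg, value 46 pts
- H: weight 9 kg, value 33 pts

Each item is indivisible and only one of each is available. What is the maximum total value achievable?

This is a 0/1 knapsack; check combinations near the capacity.
- A+B+D+F+G: weight 11+6+4+3+8=32, value 35+43+7+41+46=172
- B+D+F+G+H: weight 6+4+3+8+9=30, value 43+7+41+46+33=170
- A+B+F+G: weight 11+6+3+8=28, value 35+43+41+46=165
- B+F+G+H: weight 6+3+8+9=26, value 43+41+46+33=163
Best: 172 pts.

172 pts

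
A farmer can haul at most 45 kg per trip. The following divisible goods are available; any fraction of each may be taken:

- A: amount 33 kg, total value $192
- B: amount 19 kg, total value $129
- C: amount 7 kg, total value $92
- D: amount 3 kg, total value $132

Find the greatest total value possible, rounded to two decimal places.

446.09

Take in order of value per unit:
- D (132/3 per unit): all 3 → value 132, running total 132.00
- C (92/7 per unit): all 7 → value 92, running total 224.00
- B (129/19 per unit): all 19 → value 129, running total 353.00
- A (192/33 per unit): 16 of 33 → value 16×192/33 = 93.0909, running total 446.09
Total 446.09.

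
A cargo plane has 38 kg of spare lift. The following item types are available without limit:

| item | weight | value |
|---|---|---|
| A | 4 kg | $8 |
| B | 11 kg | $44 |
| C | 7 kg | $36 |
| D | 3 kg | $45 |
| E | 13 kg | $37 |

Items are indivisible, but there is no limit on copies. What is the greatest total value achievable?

$540

Best value-per-unit is D at 45/3, and filling with it alone uses weight 12×3=36. No mix of the others beats 12×45 = 540.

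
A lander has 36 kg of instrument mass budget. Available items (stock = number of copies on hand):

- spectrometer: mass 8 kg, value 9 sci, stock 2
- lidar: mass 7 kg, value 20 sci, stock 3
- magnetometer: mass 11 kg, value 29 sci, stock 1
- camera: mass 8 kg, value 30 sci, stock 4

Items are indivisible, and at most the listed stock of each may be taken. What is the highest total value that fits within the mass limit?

Top feasible selections:
- 4×camera: mass 32, value 120
- 1×magnetometer + 3×camera: mass 35, value 119
Best: 120 sci.

120 sci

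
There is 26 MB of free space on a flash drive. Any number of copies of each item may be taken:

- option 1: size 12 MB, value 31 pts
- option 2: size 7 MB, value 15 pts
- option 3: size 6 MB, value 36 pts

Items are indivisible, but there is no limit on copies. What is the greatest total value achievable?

144 pts

Best value-per-unit is option 3 at 36/6, and filling with it alone uses size 4×6=24. No mix of the others beats 4×36 = 144.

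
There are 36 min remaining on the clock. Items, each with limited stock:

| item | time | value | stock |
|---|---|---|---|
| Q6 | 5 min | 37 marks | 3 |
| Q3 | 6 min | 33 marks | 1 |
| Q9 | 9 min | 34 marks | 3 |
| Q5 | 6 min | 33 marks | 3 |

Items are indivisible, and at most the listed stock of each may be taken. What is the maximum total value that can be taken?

Best selections within time 36 and stock limits:
- 3×Q6 + 1×Q9 + 2×Q5: time 36, value 211
- 3×Q6 + 1×Q3 + 1×Q9 + 1×Q5: time 36, value 211
- 3×Q6 + 3×Q5: time 33, value 210
Best: 211 marks.

211 marks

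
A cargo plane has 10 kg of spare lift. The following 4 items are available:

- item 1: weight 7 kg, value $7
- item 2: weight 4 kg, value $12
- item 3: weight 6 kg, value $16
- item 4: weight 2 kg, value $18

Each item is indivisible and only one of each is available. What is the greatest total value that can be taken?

This is a 0/1 knapsack; check combinations near the capacity.
- item 3+item 4: weight 6+2=8, value 16+18=34
- item 2+item 4: weight 4+2=6, value 12+18=30
- item 2+item 3: weight 4+6=10, value 12+16=28
- item 1+item 4: weight 7+2=9, value 7+18=25
Best: $34.

$34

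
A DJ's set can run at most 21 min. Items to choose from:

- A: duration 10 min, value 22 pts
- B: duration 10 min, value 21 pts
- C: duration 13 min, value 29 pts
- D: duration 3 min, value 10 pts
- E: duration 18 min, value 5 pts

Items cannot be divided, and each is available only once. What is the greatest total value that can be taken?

Check high-value combinations within 21 min:
- A+B: duration 10+10=20, value 22+21=43
- C+D: duration 13+3=16, value 29+10=39
- A+D: duration 10+3=13, value 22+10=32
- B+D: duration 10+3=13, value 21+10=31
Best: 43 pts.

43 pts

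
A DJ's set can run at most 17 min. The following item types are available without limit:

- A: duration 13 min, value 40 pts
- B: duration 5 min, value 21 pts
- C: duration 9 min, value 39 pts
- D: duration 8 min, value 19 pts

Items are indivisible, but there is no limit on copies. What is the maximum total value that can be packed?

Best value-per-unit is C at 39/9; filling with it alone gives 1×39 = 39.
Optimal mix: 3×B → duration 15, value 63.

63 pts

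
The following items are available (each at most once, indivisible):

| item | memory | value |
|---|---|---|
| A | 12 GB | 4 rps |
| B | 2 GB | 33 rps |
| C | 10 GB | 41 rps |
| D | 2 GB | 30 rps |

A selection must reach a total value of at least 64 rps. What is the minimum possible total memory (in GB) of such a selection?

12

Subsets with value ≥ 64, sorted by total memory:
- B+C: memory 12, value 74
- C+D: memory 12, value 71
- B+C+D: memory 14, value 104
Minimum memory: 12 GB.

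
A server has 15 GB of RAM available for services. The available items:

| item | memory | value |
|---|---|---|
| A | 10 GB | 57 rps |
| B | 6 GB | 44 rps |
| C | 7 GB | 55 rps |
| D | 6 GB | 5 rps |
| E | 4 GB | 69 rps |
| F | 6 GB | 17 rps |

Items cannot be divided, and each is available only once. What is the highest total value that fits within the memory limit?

Check high-value combinations within 15 GB:
- A+E: memory 10+4=14, value 57+69=126
- C+E: memory 7+4=11, value 55+69=124
- B+E: memory 6+4=10, value 44+69=113
- B+C: memory 6+7=13, value 44+55=99
Best: 126 rps.

126 rps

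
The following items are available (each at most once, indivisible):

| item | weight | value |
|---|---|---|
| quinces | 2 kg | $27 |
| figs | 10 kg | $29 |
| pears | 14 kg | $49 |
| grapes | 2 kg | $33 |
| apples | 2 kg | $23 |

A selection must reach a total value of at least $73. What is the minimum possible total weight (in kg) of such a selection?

Subsets with value ≥ 73, sorted by total weight:
- quinces+grapes+apples: weight 6, value 83
- quinces+figs+grapes: weight 14, value 89
- figs+grapes+apples: weight 14, value 85
- quinces+figs+apples: weight 14, value 79
Minimum weight: 6 kg.

6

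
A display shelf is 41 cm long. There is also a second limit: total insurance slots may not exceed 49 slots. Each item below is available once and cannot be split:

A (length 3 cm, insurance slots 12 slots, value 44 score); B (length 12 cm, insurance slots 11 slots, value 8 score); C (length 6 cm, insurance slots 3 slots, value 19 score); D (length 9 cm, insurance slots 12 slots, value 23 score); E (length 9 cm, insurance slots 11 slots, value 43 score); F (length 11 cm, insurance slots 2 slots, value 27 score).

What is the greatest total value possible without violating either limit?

Feasible sets respecting both limits:
- A+C+D+E+F: length 38, insurance slots 40, value 156
- A+B+C+E+F: length 41, insurance slots 39, value 141
- A+B+C+D+E: length 39, insurance slots 49, value 137
Best: 156 score.

156 score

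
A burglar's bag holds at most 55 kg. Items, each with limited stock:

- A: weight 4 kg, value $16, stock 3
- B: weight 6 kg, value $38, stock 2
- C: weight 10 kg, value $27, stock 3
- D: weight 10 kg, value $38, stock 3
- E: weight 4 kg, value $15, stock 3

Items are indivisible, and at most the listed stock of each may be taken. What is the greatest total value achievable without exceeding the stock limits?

$238

Top feasible selections:
- 3×A + 2×B + 3×D: weight 54, value 238
- 2×A + 2×B + 3×D + 1×E: weight 54, value 237
- 1×A + 2×B + 3×D + 2×E: weight 54, value 236
Best: $238.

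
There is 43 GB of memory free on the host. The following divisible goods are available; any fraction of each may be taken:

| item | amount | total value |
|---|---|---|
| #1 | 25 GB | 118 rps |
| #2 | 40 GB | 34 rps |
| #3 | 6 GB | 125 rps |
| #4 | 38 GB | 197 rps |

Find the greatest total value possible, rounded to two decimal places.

316.82

Take in order of value per unit:
- #3 (125/6 per unit): all 6 → value 125, running total 125.00
- #4 (197/38 per unit): 37 of 38 → value 37×197/38 = 191.8158, running total 316.82
Total 316.82.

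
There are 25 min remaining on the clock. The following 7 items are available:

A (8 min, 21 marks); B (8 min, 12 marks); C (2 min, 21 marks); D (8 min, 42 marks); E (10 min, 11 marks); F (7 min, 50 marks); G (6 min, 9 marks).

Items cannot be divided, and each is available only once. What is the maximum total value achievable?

This is a 0/1 knapsack; check combinations near the capacity.
- A+C+D+F: time 8+2+8+7=25, value 21+21+42+50=134
- B+C+D+F: time 8+2+8+7=25, value 12+21+42+50=125
- C+D+F+G: time 2+8+7+6=23, value 21+42+50+9=122
- C+D+F: time 2+8+7=17, value 21+42+50=113
- A+D+F: time 8+8+7=23, value 21+42+50=113
Best: 134 marks.

134 marks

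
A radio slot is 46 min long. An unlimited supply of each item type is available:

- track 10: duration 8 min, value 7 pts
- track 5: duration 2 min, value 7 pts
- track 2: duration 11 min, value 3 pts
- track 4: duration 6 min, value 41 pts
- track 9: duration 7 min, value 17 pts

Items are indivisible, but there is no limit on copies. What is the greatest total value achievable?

Best value-per-unit is track 4 at 41/6; filling with it alone gives 7×41 = 287.
Optimal mix: 2×track 5 + 7×track 4 → duration 46, value 301.

301 pts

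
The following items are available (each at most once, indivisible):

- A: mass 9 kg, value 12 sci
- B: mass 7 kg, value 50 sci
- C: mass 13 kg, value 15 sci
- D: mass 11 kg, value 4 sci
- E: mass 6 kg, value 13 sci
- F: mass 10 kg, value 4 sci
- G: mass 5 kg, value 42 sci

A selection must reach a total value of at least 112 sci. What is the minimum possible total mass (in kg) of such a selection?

Subsets with value ≥ 112, sorted by total mass:
- A+B+E+G: mass 27, value 117
- B+C+E+G: mass 31, value 120
Minimum mass: 27 kg.

27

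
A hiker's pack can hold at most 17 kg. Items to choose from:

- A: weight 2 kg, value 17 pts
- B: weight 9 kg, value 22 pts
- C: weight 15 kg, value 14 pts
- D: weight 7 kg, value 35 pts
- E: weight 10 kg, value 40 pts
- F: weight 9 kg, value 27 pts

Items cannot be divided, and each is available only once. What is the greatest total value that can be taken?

75 pts

This is a 0/1 knapsack; check combinations near the capacity.
- D+E: weight 7+10=17, value 35+40=75
- D+F: weight 7+9=16, value 35+27=62
- A+E: weight 2+10=12, value 17+40=57
- B+D: weight 9+7=16, value 22+35=57
Best: 75 pts.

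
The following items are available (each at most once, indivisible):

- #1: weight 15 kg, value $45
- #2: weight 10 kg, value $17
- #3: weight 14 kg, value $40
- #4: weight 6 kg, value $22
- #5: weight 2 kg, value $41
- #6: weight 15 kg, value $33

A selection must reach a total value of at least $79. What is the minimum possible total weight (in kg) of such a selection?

Subsets with value ≥ 79, sorted by total weight:
- #3+#5: weight 16, value 81
- #1+#5: weight 17, value 86
- #2+#4+#5: weight 18, value 80
Minimum weight: 16 kg.

16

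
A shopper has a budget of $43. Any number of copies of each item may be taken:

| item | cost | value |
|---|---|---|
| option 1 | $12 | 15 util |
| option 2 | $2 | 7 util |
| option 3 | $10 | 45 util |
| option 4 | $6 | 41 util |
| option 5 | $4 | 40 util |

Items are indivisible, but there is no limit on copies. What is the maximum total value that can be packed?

407 util

Best value-per-unit is option 5 at 40/4; filling with it alone gives 10×40 = 400.
Optimal mix: 1×option 2 + 10×option 5 → cost 42, value 407.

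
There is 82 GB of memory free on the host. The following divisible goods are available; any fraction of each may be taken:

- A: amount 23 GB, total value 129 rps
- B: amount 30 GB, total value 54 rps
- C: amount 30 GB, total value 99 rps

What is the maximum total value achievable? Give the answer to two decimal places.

280.20

Take in order of value per unit:
- A (129/23 per unit): all 23 → value 129, running total 129.00
- C (99/30 per unit): all 30 → value 99, running total 228.00
- B (54/30 per unit): 29 of 30 → value 29×54/30 = 52.2000, running total 280.20
Total 280.20.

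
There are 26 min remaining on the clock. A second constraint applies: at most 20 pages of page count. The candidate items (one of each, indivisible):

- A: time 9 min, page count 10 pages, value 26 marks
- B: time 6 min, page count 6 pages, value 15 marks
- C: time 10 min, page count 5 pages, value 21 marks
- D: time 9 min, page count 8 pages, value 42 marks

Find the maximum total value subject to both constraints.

Feasible sets respecting both limits:
- B+C+D: time 25, page count 19, value 78
- A+D: time 18, page count 18, value 68
- C+D: time 19, page count 13, value 63
- B+D: time 15, page count 14, value 57
Best: 78 marks.

78 marks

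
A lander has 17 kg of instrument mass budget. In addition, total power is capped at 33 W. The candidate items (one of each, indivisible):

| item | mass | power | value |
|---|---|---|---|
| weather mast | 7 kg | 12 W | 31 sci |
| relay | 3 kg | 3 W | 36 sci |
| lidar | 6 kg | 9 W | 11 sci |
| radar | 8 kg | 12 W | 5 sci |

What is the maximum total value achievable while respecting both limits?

78 sci

Feasible sets respecting both limits:
- weather mast+relay+lidar: mass 16, power 24, value 78
- weather mast+relay: mass 10, power 15, value 67
- relay+lidar+radar: mass 17, power 24, value 52
Best: 78 sci.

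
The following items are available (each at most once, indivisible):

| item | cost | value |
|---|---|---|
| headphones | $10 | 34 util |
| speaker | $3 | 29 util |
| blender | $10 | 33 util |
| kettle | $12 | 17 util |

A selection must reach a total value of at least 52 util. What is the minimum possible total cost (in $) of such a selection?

13

Subsets with value ≥ 52, sorted by total cost:
- headphones+speaker: cost 13, value 63
- speaker+blender: cost 13, value 62
- headphones+blender: cost 20, value 67
Minimum cost: 13 $.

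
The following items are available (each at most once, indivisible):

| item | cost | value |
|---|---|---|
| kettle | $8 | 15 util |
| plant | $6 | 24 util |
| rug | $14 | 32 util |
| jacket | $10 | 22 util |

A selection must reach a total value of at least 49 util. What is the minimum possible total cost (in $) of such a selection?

20

Subsets with value ≥ 49, sorted by total cost:
- plant+rug: cost 20, value 56
- kettle+plant+jacket: cost 24, value 61
- rug+jacket: cost 24, value 54
- kettle+plant+rug: cost 28, value 71
Minimum cost: 20 $.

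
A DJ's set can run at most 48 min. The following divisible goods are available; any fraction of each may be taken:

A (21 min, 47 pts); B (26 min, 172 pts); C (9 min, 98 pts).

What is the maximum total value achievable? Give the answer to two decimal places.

Take in order of value per unit:
- C (98/9 per unit): all 9 → value 98, running total 98.00
- B (172/26 per unit): all 26 → value 172, running total 270.00
- A (47/21 per unit): 13 of 21 → value 13×47/21 = 29.0952, running total 299.10
Total 299.10.

299.10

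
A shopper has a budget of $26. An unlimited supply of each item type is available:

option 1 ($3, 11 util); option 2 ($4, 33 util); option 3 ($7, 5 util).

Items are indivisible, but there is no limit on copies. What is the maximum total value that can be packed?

198 util

Best value-per-unit is option 2 at 33/4, and filling with it alone uses cost 6×4=24. No mix of the others beats 6×33 = 198.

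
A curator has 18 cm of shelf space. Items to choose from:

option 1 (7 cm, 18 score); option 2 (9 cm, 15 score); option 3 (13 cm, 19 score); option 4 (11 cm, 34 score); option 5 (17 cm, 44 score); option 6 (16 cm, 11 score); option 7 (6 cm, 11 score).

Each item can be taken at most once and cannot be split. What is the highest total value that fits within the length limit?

Check high-value combinations within 18 cm:
- option 1+option 4: length 7+11=18, value 18+34=52
- option 4+option 7: length 11+6=17, value 34+11=45
- option 5: length 17, value 44
- option 4: length 11, value 34
Best: 52 score.

52 score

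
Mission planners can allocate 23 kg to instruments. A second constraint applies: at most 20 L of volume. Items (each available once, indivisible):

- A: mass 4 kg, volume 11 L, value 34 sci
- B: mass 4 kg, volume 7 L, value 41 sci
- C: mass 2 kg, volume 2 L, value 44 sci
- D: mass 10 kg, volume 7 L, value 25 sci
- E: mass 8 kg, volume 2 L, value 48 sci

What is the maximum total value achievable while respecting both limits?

133 sci

Feasible sets respecting both limits:
- B+C+E: mass 14, volume 11, value 133
- A+C+E: mass 14, volume 15, value 126
- A+B+E: mass 16, volume 20, value 123
Best: 133 sci.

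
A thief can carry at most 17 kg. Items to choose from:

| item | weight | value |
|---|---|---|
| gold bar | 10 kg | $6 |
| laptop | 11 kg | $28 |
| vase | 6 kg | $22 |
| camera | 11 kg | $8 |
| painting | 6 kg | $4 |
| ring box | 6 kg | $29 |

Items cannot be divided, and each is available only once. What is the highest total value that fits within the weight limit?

$57

This is a 0/1 knapsack; check combinations near the capacity.
- laptop+ring box: weight 11+6=17, value 28+29=57
- vase+ring box: weight 6+6=12, value 22+29=51
- laptop+vase: weight 11+6=17, value 28+22=50
- camera+ring box: weight 11+6=17, value 8+29=37
- gold bar+ring box: weight 10+6=16, value 6+29=35
Best: $57.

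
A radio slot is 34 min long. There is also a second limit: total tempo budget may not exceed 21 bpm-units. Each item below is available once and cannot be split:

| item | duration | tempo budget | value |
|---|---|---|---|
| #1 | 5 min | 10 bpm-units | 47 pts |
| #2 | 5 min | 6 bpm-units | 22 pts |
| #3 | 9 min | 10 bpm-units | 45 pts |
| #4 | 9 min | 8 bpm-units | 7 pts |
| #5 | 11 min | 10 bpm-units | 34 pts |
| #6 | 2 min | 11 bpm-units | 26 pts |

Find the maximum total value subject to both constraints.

92 pts

Feasible sets respecting both limits:
- #1+#3: duration 14, tempo budget 20, value 92
- #1+#5: duration 16, tempo budget 20, value 81
- #3+#5: duration 20, tempo budget 20, value 79
Best: 92 pts.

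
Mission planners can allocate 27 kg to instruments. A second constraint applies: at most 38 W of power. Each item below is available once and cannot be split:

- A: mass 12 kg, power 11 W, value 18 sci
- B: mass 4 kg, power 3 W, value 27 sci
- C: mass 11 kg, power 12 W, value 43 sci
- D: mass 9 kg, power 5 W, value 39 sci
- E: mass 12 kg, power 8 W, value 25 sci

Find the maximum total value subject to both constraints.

109 sci

Feasible sets respecting both limits:
- B+C+D: mass 24, power 20, value 109
- B+C+E: mass 27, power 23, value 95
- B+D+E: mass 25, power 16, value 91
- A+B+C: mass 27, power 26, value 88
Best: 109 sci.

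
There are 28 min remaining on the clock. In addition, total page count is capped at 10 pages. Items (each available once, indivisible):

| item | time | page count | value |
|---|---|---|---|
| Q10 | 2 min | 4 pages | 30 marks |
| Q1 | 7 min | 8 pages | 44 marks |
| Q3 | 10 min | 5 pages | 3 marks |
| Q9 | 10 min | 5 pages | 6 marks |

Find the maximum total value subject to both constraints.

44 marks

Feasible sets respecting both limits:
- Q1: time 7, page count 8, value 44
- Q10+Q9: time 12, page count 9, value 36
- Q10+Q3: time 12, page count 9, value 33
- Q10: time 2, page count 4, value 30
Best: 44 marks.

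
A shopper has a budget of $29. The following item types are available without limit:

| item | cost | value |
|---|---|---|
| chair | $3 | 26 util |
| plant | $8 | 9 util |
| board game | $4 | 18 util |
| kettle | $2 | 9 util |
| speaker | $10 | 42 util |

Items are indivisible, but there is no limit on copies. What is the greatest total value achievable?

Best value-per-unit is chair at 26/3; filling with it alone gives 9×26 = 234.
Optimal mix: 9×chair + 1×kettle → cost 29, value 243.

243 util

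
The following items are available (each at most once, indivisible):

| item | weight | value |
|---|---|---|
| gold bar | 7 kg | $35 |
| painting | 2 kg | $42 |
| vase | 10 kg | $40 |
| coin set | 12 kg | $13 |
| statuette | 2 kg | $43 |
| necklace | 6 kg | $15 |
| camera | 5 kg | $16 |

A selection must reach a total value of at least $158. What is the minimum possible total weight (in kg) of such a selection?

21

Subsets with value ≥ 158, sorted by total weight:
- gold bar+painting+vase+statuette: weight 21, value 160
- gold bar+painting+vase+statuette+camera: weight 26, value 176
- gold bar+painting+vase+statuette+necklace: weight 27, value 175
- gold bar+painting+vase+statuette+necklace+camera: weight 32, value 191
Minimum weight: 21 kg.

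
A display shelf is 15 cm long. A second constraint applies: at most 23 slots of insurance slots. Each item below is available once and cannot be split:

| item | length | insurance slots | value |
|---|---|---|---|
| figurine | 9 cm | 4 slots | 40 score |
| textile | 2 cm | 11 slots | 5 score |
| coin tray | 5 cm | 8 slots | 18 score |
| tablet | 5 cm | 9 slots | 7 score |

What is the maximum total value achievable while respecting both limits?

Feasible sets respecting both limits:
- figurine+coin tray: length 14, insurance slots 12, value 58
- figurine+tablet: length 14, insurance slots 13, value 47
- figurine+textile: length 11, insurance slots 15, value 45
Best: 58 score.

58 score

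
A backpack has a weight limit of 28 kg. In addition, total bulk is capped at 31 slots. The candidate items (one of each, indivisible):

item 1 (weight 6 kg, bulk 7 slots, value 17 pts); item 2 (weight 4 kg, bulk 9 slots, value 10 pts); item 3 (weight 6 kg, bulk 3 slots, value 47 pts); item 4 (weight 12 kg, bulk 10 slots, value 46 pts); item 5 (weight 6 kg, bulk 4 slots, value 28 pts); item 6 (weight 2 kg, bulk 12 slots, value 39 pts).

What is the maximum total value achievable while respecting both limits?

Feasible sets respecting both limits:
- item 3+item 4+item 5+item 6: weight 26, bulk 29, value 160
- item 3+item 4+item 6: weight 20, bulk 25, value 132
- item 2+item 3+item 4+item 5: weight 28, bulk 26, value 131
- item 1+item 3+item 5+item 6: weight 20, bulk 26, value 131
Best: 160 pts.

160 pts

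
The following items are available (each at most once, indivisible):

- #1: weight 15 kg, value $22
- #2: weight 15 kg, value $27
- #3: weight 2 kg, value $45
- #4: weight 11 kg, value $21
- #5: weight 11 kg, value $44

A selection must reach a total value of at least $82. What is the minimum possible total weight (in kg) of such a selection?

Subsets with value ≥ 82, sorted by total weight:
- #3+#5: weight 13, value 89
- #3+#4+#5: weight 24, value 110
- #2+#3+#5: weight 28, value 116
Minimum weight: 13 kg.

13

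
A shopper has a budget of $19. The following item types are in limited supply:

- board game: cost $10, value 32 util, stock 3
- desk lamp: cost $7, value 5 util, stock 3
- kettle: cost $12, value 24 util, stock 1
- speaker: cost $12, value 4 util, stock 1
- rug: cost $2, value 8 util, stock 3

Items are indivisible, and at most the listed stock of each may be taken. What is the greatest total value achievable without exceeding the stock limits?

Best selections within cost 19 and stock limits:
- 1×board game + 3×rug: cost 16, value 56
- 1×board game + 2×rug: cost 14, value 48
- 1×kettle + 3×rug: cost 18, value 48
Best: 56 util.

56 util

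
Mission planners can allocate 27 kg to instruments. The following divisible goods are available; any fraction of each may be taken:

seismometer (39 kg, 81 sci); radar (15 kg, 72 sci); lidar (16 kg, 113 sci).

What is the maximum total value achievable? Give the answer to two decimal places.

Take in order of value per unit:
- lidar (113/16 per unit): all 16 → value 113, running total 113.00
- radar (72/15 per unit): 11 of 15 → value 11×72/15 = 52.8000, running total 165.80
Total 165.80.

165.80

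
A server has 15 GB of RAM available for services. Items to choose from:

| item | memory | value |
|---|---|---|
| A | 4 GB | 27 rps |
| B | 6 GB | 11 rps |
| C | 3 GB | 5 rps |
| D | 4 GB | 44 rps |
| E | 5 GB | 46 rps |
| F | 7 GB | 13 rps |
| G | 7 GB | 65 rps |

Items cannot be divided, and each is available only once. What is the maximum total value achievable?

Check high-value combinations within 15 GB:
- A+D+G: memory 4+4+7=15, value 27+44+65=136
- A+D+E: memory 4+4+5=13, value 27+44+46=117
- C+E+G: memory 3+5+7=15, value 5+46+65=116
Best: 136 rps.

136 rps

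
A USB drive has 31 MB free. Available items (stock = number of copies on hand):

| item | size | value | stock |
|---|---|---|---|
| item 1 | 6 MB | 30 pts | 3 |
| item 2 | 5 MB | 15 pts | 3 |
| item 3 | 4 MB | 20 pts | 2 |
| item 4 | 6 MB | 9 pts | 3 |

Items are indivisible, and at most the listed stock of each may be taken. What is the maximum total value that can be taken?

Top feasible selections:
- 3×item 1 + 1×item 2 + 2×item 3: size 31, value 145
- 3×item 1 + 2×item 3: size 26, value 130
- 2×item 1 + 2×item 2 + 2×item 3: size 30, value 130
- 3×item 1 + 1×item 2 + 1×item 3: size 27, value 125
Best: 145 pts.

145 pts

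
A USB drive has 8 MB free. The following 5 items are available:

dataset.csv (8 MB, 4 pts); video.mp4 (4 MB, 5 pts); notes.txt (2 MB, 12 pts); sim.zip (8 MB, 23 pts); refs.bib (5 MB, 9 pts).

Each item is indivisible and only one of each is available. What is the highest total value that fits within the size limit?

23 pts

This is a 0/1 knapsack; check combinations near the capacity.
- sim.zip: size 8, value 23
- notes.txt+refs.bib: size 2+5=7, value 12+9=21
- video.mp4+notes.txt: size 4+2=6, value 5+12=17
Best: 23 pts.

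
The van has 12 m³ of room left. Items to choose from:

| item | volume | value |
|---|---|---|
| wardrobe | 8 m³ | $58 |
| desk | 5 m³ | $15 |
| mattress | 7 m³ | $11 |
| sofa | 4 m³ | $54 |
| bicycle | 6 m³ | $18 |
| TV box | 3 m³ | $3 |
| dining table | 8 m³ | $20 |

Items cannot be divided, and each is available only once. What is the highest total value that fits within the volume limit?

This is a 0/1 knapsack; check combinations near the capacity.
- wardrobe+sofa: volume 8+4=12, value 58+54=112
- sofa+dining table: volume 4+8=12, value 54+20=74
- sofa+bicycle: volume 4+6=10, value 54+18=72
- desk+sofa+TV box: volume 5+4+3=12, value 15+54+3=72
Best: $112.

$112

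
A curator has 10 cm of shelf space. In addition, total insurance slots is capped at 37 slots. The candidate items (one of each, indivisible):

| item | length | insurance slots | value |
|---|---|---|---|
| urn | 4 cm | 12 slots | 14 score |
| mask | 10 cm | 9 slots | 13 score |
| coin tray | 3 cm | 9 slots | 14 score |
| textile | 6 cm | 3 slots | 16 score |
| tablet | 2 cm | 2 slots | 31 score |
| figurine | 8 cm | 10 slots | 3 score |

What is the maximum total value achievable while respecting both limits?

Feasible sets respecting both limits:
- urn+coin tray+tablet: length 9, insurance slots 23, value 59
- textile+tablet: length 8, insurance slots 5, value 47
- urn+tablet: length 6, insurance slots 14, value 45
Best: 59 score.

59 score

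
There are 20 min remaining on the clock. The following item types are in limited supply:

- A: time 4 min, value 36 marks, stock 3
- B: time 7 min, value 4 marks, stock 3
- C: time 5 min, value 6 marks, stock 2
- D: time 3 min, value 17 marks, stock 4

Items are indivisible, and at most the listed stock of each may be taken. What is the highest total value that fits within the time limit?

142 marks

Top feasible selections:
- 3×A + 2×D: time 18, value 142
- 2×A + 4×D: time 20, value 140
Best: 142 marks.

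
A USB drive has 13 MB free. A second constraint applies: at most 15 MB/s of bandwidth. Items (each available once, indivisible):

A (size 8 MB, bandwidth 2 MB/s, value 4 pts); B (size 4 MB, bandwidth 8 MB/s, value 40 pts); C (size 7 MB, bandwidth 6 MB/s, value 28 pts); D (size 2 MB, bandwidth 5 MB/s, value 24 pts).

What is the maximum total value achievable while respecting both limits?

Feasible sets respecting both limits:
- B+C: size 11, bandwidth 14, value 68
- B+D: size 6, bandwidth 13, value 64
- C+D: size 9, bandwidth 11, value 52
- A+B: size 12, bandwidth 10, value 44
Best: 68 pts.

68 pts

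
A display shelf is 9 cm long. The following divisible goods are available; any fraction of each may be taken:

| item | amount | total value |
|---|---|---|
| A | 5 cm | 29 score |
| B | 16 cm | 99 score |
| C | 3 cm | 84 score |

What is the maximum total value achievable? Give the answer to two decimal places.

Take in order of value per unit:
- C (84/3 per unit): all 3 → value 84, running total 84.00
- B (99/16 per unit): 6 of 16 → value 6×99/16 = 37.1250, running total 121.13
Total 121.13.

121.13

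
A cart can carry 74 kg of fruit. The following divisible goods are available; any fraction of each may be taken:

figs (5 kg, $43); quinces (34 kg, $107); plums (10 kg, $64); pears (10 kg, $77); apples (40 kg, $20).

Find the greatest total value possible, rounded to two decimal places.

298.50

Take in order of value per unit:
- figs (43/5 per unit): all 5 → value 43, running total 43.00
- pears (77/10 per unit): all 10 → value 77, running total 120.00
- plums (64/10 per unit): all 10 → value 64, running total 184.00
- quinces (107/34 per unit): all 34 → value 107, running total 291.00
- apples (20/40 per unit): 15 of 40 → value 15×20/40 = 7.5000, running total 298.50
Total 298.50.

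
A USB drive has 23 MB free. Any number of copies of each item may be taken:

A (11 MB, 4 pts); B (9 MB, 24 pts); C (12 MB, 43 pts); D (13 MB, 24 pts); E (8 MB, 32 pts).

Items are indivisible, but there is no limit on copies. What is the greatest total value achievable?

Best value-per-unit is E at 32/8; filling with it alone gives 2×32 = 64.
Optimal mix: 1×C + 1×E → size 20, value 75.

75 pts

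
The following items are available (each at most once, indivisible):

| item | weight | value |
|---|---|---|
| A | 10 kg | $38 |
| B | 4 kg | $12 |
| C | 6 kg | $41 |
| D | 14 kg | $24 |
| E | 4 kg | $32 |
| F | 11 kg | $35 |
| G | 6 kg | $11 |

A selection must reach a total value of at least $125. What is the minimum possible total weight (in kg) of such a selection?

Subsets with value ≥ 125, sorted by total weight:
- A+B+C+E+G: weight 30, value 134
- A+C+E+F: weight 31, value 146
Minimum weight: 30 kg.

30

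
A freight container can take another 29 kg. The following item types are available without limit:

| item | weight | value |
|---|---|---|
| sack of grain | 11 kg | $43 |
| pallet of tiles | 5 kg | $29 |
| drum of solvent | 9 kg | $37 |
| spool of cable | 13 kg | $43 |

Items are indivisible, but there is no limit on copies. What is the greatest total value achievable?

Best value-per-unit is pallet of tiles at 29/5; filling with it alone gives 5×29 = 145.
Optimal mix: 4×pallet of tiles + 1×drum of solvent → weight 29, value 153.

$153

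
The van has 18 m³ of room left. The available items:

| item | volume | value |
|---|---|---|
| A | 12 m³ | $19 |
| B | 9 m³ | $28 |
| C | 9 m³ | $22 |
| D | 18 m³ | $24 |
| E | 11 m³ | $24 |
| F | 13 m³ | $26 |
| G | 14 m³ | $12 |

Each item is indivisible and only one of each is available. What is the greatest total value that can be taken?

Check high-value combinations within 18 m³:
- B+C: volume 9+9=18, value 28+22=50
- B: volume 9, value 28
- F: volume 13, value 26
Best: $50.

$50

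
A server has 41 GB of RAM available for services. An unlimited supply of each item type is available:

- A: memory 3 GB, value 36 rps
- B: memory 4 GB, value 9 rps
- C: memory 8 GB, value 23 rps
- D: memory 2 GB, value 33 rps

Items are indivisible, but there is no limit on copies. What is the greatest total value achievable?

663 rps

Best value-per-unit is D at 33/2; filling with it alone gives 20×33 = 660.
Optimal mix: 1×A + 19×D → memory 41, value 663.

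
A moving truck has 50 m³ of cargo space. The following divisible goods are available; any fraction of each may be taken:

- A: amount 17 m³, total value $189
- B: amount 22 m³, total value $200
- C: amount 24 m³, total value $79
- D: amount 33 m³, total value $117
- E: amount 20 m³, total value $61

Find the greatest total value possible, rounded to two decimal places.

Take in order of value per unit:
- A (189/17 per unit): all 17 → value 189, running total 189.00
- B (200/22 per unit): all 22 → value 200, running total 389.00
- D (117/33 per unit): 11 of 33 → value 11×117/33 = 39.0000, running total 428.00
Total 428.00.

428.00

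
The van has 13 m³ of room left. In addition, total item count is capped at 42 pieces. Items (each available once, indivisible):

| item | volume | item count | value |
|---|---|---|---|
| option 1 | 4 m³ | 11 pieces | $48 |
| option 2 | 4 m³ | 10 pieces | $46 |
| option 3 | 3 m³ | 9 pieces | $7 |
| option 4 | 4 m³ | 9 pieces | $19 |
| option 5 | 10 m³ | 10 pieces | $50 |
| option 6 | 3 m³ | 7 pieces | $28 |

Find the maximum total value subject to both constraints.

$122

Feasible sets respecting both limits:
- option 1+option 2+option 6: volume 11, item count 28, value 122
- option 1+option 2+option 4: volume 12, item count 30, value 113
- option 1+option 2+option 3: volume 11, item count 30, value 101
Best: $122.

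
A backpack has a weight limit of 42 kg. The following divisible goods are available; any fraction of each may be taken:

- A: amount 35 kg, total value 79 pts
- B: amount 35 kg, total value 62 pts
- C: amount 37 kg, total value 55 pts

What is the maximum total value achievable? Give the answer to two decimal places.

91.40

Take in order of value per unit:
- A (79/35 per unit): all 35 → value 79, running total 79.00
- B (62/35 per unit): 7 of 35 → value 7×62/35 = 12.4000, running total 91.40
Total 91.40.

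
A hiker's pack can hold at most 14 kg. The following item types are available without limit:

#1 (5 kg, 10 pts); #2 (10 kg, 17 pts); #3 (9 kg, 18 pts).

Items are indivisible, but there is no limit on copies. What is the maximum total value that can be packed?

Best value-per-unit is #1 at 10/5; filling with it alone gives 2×10 = 20.
Optimal mix: 1×#1 + 1×#3 → weight 14, value 28.

28 pts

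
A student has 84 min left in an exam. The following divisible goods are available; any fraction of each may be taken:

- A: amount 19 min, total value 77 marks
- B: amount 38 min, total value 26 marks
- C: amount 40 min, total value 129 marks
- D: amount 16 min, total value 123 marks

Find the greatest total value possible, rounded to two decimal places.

335.16

Take in order of value per unit:
- D (123/16 per unit): all 16 → value 123, running total 123.00
- A (77/19 per unit): all 19 → value 77, running total 200.00
- C (129/40 per unit): all 40 → value 129, running total 329.00
- B (26/38 per unit): 9 of 38 → value 9×26/38 = 6.1579, running total 335.16
Total 335.16.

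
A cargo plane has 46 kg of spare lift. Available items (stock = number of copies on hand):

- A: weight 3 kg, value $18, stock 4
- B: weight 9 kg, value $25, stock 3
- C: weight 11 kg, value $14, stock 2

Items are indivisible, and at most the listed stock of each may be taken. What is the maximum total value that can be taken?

$147

Best selections within weight 46 and stock limits:
- 4×A + 3×B: weight 39, value 147
- 4×A + 2×B + 1×C: weight 41, value 136
Best: $147.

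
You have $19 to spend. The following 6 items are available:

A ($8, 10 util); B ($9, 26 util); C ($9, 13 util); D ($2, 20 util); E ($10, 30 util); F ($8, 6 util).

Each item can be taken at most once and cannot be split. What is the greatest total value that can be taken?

Check high-value combinations within $19:
- A+B+D: cost 8+9+2=19, value 10+26+20=56
- B+E: cost 9+10=19, value 26+30=56
- B+D+F: cost 9+2+8=19, value 26+20+6=52
- D+E: cost 2+10=12, value 20+30=50
Best: 56 util.

56 util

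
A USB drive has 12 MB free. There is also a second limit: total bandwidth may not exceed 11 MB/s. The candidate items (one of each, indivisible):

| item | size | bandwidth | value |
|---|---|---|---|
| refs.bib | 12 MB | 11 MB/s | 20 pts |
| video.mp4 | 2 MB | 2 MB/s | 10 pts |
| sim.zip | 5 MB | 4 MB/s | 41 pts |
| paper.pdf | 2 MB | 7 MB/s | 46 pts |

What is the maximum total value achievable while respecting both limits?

Feasible sets respecting both limits:
- sim.zip+paper.pdf: size 7, bandwidth 11, value 87
- video.mp4+paper.pdf: size 4, bandwidth 9, value 56
- video.mp4+sim.zip: size 7, bandwidth 6, value 51
- paper.pdf: size 2, bandwidth 7, value 46
Best: 87 pts.

87 pts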